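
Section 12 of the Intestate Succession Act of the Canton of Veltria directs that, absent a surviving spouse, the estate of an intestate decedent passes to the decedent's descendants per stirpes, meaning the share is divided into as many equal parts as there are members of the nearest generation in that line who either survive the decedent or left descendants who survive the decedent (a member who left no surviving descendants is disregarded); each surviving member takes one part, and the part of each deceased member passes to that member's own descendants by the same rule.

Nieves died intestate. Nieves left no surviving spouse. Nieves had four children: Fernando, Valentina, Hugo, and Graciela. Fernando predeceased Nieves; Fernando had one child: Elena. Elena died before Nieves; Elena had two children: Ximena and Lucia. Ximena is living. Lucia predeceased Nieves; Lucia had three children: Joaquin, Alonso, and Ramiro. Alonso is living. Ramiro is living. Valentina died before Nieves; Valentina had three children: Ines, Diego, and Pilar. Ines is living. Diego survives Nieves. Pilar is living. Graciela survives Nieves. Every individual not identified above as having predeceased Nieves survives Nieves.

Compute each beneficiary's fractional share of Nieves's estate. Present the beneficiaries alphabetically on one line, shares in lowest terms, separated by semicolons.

Alonso 1/24; Diego 1/12; Graciela 1/4; Hugo 1/4; Ines 1/12; Joaquin 1/24; Pilar 1/12; Ramiro 1/24; Ximena 1/8

There is no surviving spouse, so the entire estate passes to Nieves's descendants per stirpes.
The estate is divided into 4 equal shares of 1/4 among Fernando, Valentina, Hugo, Graciela.
Fernando predeceased; the 1/4 allotted to Fernando's branch passes to Fernando's issue by representation.
Elena's line is the sole branch at this level, so the full 1/4 passes to Elena's issue by representation.
The 1/4 is divided into 2 equal shares of 1/8 among Ximena, Lucia.
Ximena is living and takes 1/8.
Lucia predeceased; the 1/8 allotted to Lucia's branch passes to Lucia's issue by representation.
The 1/8 is divided into 3 equal shares of 1/24 among Joaquin, Alonso, Ramiro.
Joaquin is living and takes 1/24.
Alonso is living and takes 1/24.
Ramiro is living and takes 1/24.
Valentina predeceased; the 1/4 allotted to Valentina's branch passes to Valentina's issue by representation.
The 1/4 is divided into 3 equal shares of 1/12 among Ines, Diego, Pilar.
Ines is living and takes 1/12.
Diego is living and takes 1/12.
Pilar is living and takes 1/12.
Hugo is living and takes 1/4.
Graciela is living and takes 1/4.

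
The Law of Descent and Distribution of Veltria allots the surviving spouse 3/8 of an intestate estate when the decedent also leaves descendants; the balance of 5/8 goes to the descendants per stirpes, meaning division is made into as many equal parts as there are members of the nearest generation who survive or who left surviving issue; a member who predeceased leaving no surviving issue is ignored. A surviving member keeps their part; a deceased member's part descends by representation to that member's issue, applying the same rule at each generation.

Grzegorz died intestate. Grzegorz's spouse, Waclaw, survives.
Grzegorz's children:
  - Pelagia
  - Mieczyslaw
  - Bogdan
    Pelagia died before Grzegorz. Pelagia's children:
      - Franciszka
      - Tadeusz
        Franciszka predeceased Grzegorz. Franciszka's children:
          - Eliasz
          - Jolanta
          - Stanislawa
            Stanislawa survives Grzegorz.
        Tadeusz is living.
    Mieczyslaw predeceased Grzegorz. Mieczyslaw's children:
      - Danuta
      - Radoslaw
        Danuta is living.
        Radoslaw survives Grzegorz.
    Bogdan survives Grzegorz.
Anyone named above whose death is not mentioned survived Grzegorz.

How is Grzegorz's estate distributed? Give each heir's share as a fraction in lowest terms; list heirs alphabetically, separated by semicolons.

Waclaw, as surviving spouse, takes 3/8.
The remaining 5/8 passes to Grzegorz's descendants per stirpes.
The 5/8 is divided into 3 equal shares of 5/24 among Pelagia, Mieczyslaw, Bogdan.
Pelagia predeceased; the 5/24 allotted to Pelagia's branch passes to Pelagia's issue by representation.
The 5/24 is divided into 2 equal shares of 5/48 among Franciszka, Tadeusz.
Franciszka predeceased; the 5/48 allotted to Franciszka's branch passes to Franciszka's issue by representation.
The 5/48 is divided into 3 equal shares of 5/144 among Eliasz, Jolanta, Stanislawa.
Eliasz is living and takes 5/144.
Jolanta is living and takes 5/144.
Stanislawa is living and takes 5/144.
Tadeusz is living and takes 5/48.
Mieczyslaw predeceased; the 5/24 allotted to Mieczyslaw's branch passes to Mieczyslaw's issue by representation.
The 5/24 is divided into 2 equal shares of 5/48 among Danuta, Radoslaw.
Danuta is living and takes 5/48.
Radoslaw is living and takes 5/48.
Bogdan is living and takes 5/24.

Bogdan 5/24; Danuta 5/48; Eliasz 5/144; Jolanta 5/144; Radoslaw 5/48; Stanislawa 5/144; Tadeusz 5/48; Waclaw 3/8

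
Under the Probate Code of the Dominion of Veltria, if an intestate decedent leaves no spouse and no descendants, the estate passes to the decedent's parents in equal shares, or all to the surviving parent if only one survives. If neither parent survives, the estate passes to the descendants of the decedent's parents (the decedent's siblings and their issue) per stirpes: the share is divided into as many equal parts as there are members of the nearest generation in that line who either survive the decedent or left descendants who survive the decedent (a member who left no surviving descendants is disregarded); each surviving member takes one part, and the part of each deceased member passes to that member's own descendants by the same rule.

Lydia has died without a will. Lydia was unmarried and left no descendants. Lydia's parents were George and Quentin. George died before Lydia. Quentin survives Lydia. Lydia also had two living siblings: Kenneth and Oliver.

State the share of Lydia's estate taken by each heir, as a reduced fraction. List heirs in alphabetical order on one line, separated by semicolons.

Only one parent, Quentin, survives, so Quentin takes the entire estate. The siblings take nothing because a surviving parent has priority.

Quentin 1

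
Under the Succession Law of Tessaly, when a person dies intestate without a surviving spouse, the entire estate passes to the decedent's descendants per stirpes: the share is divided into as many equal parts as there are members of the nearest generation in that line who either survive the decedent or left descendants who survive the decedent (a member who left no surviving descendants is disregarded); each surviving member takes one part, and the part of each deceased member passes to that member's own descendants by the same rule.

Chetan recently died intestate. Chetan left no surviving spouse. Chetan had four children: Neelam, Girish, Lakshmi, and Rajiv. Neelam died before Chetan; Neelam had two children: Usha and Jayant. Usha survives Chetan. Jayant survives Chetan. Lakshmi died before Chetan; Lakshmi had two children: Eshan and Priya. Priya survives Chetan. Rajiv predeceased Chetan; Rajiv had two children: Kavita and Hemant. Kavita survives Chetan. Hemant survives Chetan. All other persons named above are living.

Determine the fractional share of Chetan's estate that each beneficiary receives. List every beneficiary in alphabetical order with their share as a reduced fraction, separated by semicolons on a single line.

Eshan 1/8; Girish 1/4; Hemant 1/8; Jayant 1/8; Kavita 1/8; Priya 1/8; Usha 1/8

There is no surviving spouse, so the entire estate passes to Chetan's descendants per stirpes.
The estate is divided into 4 equal shares of 1/4 among Neelam, Girish, Lakshmi, Rajiv.
Neelam predeceased; the 1/4 allotted to Neelam's branch passes to Neelam's issue by representation.
The 1/4 is divided into 2 equal shares of 1/8 among Usha, Jayant.
Usha is living and takes 1/8.
Jayant is living and takes 1/8.
Girish is living and takes 1/4.
Lakshmi predeceased; the 1/4 allotted to Lakshmi's branch passes to Lakshmi's issue by representation.
The 1/4 is divided into 2 equal shares of 1/8 among Eshan, Priya.
Eshan is living and takes 1/8.
Priya is living and takes 1/8.
Rajiv predeceased; the 1/4 allotted to Rajiv's branch passes to Rajiv's issue by representation.
The 1/4 is divided into 2 equal shares of 1/8 among Kavita, Hemant.
Kavita is living and takes 1/8.
Hemant is living and takes 1/8.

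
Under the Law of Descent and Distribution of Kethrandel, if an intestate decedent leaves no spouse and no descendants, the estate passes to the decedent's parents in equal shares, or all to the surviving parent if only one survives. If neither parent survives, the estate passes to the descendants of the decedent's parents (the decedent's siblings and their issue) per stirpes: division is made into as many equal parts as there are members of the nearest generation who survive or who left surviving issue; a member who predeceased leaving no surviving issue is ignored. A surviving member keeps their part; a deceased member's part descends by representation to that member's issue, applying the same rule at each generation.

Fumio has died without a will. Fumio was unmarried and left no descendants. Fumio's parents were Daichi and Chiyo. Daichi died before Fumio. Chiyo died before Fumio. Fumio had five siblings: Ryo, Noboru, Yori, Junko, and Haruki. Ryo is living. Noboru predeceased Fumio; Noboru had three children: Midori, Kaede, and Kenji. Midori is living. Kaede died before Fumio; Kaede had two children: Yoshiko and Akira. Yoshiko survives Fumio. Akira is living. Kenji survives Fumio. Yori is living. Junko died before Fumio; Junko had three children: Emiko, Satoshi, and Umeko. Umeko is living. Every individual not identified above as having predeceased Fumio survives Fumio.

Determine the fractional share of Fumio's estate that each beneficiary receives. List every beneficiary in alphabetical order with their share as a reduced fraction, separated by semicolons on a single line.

Neither parent survives and there are no descendants, so the estate passes to Fumio's siblings and their issue per stirpes.
The estate is divided into 5 equal shares of 1/5 among Ryo, Noboru, Yori, Junko, Haruki.
Ryo is living and takes 1/5.
Noboru predeceased; the 1/5 allotted to Noboru's branch passes to Noboru's issue by representation.
The 1/5 is divided into 3 equal shares of 1/15 among Midori, Kaede, Kenji.
Midori is living and takes 1/15.
Kaede predeceased; the 1/15 allotted to Kaede's branch passes to Kaede's issue by representation.
The 1/15 is divided into 2 equal shares of 1/30 among Yoshiko, Akira.
Yoshiko is living and takes 1/30.
Akira is living and takes 1/30.
Kenji is living and takes 1/15.
Yori is living and takes 1/5.
Junko predeceased; the 1/5 allotted to Junko's branch passes to Junko's issue by representation.
The 1/5 is divided into 3 equal shares of 1/15 among Emiko, Satoshi, Umeko.
Emiko is living and takes 1/15.
Satoshi is living and takes 1/15.
Umeko is living and takes 1/15.
Haruki is living and takes 1/5.

Akira 1/30; Emiko 1/15; Haruki 1/5; Kenji 1/15; Midori 1/15; Ryo 1/5; Satoshi 1/15; Umeko 1/15; Yori 1/5; Yoshiko 1/30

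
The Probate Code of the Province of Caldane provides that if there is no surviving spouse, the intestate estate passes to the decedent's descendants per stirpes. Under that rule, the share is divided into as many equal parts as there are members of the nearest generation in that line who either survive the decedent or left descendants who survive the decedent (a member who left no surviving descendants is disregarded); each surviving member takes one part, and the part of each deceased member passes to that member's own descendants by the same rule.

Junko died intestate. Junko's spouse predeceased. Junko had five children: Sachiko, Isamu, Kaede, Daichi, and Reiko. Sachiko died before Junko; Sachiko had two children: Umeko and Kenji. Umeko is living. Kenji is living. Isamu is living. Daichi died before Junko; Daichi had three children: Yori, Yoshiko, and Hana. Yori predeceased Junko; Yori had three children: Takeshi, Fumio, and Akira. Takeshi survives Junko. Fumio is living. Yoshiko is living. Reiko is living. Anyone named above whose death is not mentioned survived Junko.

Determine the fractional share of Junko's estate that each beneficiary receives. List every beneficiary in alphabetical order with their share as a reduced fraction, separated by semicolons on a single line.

Akira 1/45; Fumio 1/45; Hana 1/15; Isamu 1/5; Kaede 1/5; Kenji 1/10; Reiko 1/5; Takeshi 1/45; Umeko 1/10; Yoshiko 1/15

There is no surviving spouse, so the entire estate passes to Junko's descendants per stirpes.
The estate is divided into 5 equal shares of 1/5 among Sachiko, Isamu, Kaede, Daichi, Reiko.
Sachiko predeceased; the 1/5 allotted to Sachiko's branch passes to Sachiko's issue by representation.
The 1/5 is divided into 2 equal shares of 1/10 among Umeko, Kenji.
Umeko is living and takes 1/10.
Kenji is living and takes 1/10.
Isamu is living and takes 1/5.
Kaede is living and takes 1/5.
Daichi predeceased; the 1/5 allotted to Daichi's branch passes to Daichi's issue by representation.
The 1/5 is divided into 3 equal shares of 1/15 among Yori, Yoshiko, Hana.
Yori predeceased; the 1/15 allotted to Yori's branch passes to Yori's issue by representation.
The 1/15 is divided into 3 equal shares of 1/45 among Takeshi, Fumio, Akira.
Takeshi is living and takes 1/45.
Fumio is living and takes 1/45.
Akira is living and takes 1/45.
Yoshiko is living and takes 1/15.
Hana is living and takes 1/15.
Reiko is living and takes 1/5.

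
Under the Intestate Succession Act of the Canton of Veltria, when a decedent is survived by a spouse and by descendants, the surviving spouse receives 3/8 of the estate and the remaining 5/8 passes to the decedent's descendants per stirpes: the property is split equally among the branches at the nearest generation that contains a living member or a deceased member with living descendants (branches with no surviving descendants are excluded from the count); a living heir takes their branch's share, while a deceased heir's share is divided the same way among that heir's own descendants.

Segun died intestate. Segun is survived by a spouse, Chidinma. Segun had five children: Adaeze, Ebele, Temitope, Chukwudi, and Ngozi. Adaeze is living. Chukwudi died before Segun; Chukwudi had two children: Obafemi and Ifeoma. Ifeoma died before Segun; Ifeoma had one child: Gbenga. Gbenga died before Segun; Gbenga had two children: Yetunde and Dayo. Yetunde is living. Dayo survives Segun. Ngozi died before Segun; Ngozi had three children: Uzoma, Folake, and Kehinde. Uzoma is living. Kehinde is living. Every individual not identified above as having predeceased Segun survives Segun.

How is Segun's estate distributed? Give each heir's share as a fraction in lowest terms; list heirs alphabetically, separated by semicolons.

Adaeze 1/8; Chidinma 3/8; Dayo 1/32; Ebele 1/8; Folake 1/24; Kehinde 1/24; Obafemi 1/16; Temitope 1/8; Uzoma 1/24; Yetunde 1/32

Chidinma, as surviving spouse, takes 3/8.
The remaining 5/8 passes to Segun's descendants per stirpes.
The 5/8 is divided into 5 equal shares of 1/8 among Adaeze, Ebele, Temitope, Chukwudi, Ngozi.
Adaeze is living and takes 1/8.
Ebele is living and takes 1/8.
Temitope is living and takes 1/8.
Chukwudi predeceased; the 1/8 allotted to Chukwudi's branch passes to Chukwudi's issue by representation.
The 1/8 is divided into 2 equal shares of 1/16 among Obafemi, Ifeoma.
Obafemi is living and takes 1/16.
Ifeoma predeceased; the 1/16 allotted to Ifeoma's branch passes to Ifeoma's issue by representation.
Gbenga's line is the sole branch at this level, so the full 1/16 passes to Gbenga's issue by representation.
The 1/16 is divided into 2 equal shares of 1/32 among Yetunde, Dayo.
Yetunde is living and takes 1/32.
Dayo is living and takes 1/32.
Ngozi predeceased; the 1/8 allotted to Ngozi's branch passes to Ngozi's issue by representation.
The 1/8 is divided into 3 equal shares of 1/24 among Uzoma, Folake, Kehinde.
Uzoma is living and takes 1/24.
Folake is living and takes 1/24.
Kehinde is living and takes 1/24.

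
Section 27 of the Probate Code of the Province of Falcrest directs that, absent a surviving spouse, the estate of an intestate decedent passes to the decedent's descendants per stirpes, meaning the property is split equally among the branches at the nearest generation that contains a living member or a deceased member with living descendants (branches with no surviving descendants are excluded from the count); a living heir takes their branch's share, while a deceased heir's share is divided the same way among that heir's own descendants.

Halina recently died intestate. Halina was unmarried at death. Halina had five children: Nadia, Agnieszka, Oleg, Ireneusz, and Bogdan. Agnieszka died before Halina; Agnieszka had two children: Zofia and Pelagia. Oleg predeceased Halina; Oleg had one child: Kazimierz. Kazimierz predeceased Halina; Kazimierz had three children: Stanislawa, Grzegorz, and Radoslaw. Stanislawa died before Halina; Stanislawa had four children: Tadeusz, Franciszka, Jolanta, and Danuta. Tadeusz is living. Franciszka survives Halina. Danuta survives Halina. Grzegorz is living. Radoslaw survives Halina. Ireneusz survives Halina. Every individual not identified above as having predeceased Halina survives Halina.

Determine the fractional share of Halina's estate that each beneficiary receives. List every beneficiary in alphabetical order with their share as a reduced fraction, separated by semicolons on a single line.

Bogdan 1/5; Danuta 1/60; Franciszka 1/60; Grzegorz 1/15; Ireneusz 1/5; Jolanta 1/60; Nadia 1/5; Pelagia 1/10; Radoslaw 1/15; Tadeusz 1/60; Zofia 1/10

There is no surviving spouse, so the entire estate passes to Halina's descendants per stirpes.
The estate is divided into 5 equal shares of 1/5 among Nadia, Agnieszka, Oleg, Ireneusz, Bogdan.
Nadia is living and takes 1/5.
Agnieszka predeceased; the 1/5 allotted to Agnieszka's branch passes to Agnieszka's issue by representation.
The 1/5 is divided into 2 equal shares of 1/10 among Zofia, Pelagia.
Zofia is living and takes 1/10.
Pelagia is living and takes 1/10.
Oleg predeceased; the 1/5 allotted to Oleg's branch passes to Oleg's issue by representation.
Kazimierz's line is the sole branch at this level, so the full 1/5 passes to Kazimierz's issue by representation.
The 1/5 is divided into 3 equal shares of 1/15 among Stanislawa, Grzegorz, Radoslaw.
Stanislawa predeceased; the 1/15 allotted to Stanislawa's branch passes to Stanislawa's issue by representation.
The 1/15 is divided into 4 equal shares of 1/60 among Tadeusz, Franciszka, Jolanta, Danuta.
Tadeusz is living and takes 1/60.
Franciszka is living and takes 1/60.
Jolanta is living and takes 1/60.
Danuta is living and takes 1/60.
Grzegorz is living and takes 1/15.
Radoslaw is living and takes 1/15.
Ireneusz is living and takes 1/5.
Bogdan is living and takes 1/5.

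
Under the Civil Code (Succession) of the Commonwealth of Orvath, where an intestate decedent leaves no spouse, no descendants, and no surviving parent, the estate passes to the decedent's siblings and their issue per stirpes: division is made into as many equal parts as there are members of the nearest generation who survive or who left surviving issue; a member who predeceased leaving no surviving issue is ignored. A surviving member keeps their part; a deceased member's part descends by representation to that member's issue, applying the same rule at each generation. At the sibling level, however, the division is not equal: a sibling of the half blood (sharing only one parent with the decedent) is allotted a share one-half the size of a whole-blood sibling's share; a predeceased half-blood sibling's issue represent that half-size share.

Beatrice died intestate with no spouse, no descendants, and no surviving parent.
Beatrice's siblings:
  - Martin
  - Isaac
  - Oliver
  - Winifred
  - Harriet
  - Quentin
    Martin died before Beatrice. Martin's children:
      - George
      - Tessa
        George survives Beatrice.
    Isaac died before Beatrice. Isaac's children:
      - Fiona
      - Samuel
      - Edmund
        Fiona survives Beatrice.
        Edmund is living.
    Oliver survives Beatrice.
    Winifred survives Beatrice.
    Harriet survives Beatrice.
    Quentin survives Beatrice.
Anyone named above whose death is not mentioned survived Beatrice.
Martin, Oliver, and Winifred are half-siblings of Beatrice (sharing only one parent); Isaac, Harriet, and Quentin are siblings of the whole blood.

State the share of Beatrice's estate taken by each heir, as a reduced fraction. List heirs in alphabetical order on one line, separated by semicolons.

Edmund 2/27; Fiona 2/27; George 1/18; Harriet 2/9; Oliver 1/9; Quentin 2/9; Samuel 2/27; Tessa 1/18; Winifred 1/9

No spouse, descendants, or parent survives, so the estate passes to Beatrice's siblings per stirpes.
Half-blood siblings count for one-half the weight of whole-blood siblings at the initial division.
Dividing 1 in proportion to weights (total weight 9/2): Martin (weight 1/2) → 1/9; Isaac (weight 1) → 2/9; Oliver (weight 1/2) → 1/9; Winifred (weight 1/2) → 1/9; Harriet (weight 1) → 2/9; Quentin (weight 1) → 2/9.
Martin predeceased; the 1/9 allotted to Martin's branch passes to Martin's issue by representation.
The 1/9 is divided into 2 equal shares of 1/18 among George, Tessa.
George is living and takes 1/18.
Tessa is living and takes 1/18.
Isaac predeceased; the 2/9 allotted to Isaac's branch passes to Isaac's issue by representation.
The 2/9 is divided into 3 equal shares of 2/27 among Fiona, Samuel, Edmund.
Fiona is living and takes 2/27.
Samuel is living and takes 2/27.
Edmund is living and takes 2/27.
Oliver is living and takes 1/9.
Winifred is living and takes 1/9.
Harriet is living and takes 2/9.
Quentin is living and takes 2/9.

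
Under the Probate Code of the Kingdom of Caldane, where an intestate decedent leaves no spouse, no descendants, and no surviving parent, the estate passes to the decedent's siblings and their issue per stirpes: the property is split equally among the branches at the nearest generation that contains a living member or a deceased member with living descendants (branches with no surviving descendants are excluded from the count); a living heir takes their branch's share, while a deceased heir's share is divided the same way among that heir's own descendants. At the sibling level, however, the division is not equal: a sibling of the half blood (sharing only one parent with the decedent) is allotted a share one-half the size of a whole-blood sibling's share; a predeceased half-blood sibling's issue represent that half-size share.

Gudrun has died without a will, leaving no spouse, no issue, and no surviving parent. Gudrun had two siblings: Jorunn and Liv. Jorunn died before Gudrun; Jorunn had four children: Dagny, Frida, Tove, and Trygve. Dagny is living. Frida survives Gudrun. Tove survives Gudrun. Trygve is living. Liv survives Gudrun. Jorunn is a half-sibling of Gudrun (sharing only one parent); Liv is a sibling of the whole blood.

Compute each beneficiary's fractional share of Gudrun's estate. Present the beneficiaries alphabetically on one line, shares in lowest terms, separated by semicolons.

Dagny 1/12; Frida 1/12; Liv 2/3; Tove 1/12; Trygve 1/12

No spouse, descendants, or parent survives, so the estate passes to Gudrun's siblings per stirpes.
Half-blood siblings count for one-half the weight of whole-blood siblings at the initial division.
Dividing 1 in proportion to weights (total weight 3/2): Jorunn (weight 1/2) → 1/3; Liv (weight 1) → 2/3.
Jorunn predeceased; the 1/3 allotted to Jorunn's branch passes to Jorunn's issue by representation.
The 1/3 is divided into 4 equal shares of 1/12 among Dagny, Frida, Tove, Trygve.
Dagny is living and takes 1/12.
Frida is living and takes 1/12.
Tove is living and takes 1/12.
Trygve is living and takes 1/12.
Liv is living and takes 2/3.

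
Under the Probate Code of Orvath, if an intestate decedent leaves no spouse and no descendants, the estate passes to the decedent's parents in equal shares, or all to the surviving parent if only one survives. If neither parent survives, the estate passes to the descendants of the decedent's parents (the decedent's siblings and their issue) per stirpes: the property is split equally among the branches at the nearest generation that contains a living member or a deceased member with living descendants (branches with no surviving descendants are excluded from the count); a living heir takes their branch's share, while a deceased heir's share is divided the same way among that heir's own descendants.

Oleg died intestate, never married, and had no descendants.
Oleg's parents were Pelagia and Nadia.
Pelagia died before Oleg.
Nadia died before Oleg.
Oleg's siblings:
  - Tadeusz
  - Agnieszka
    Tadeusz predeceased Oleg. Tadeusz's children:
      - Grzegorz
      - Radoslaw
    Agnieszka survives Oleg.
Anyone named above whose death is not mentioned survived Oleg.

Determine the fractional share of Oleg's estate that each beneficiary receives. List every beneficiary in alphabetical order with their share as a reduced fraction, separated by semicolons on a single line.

Agnieszka 1/2; Grzegorz 1/4; Radoslaw 1/4

Neither parent survives and there are no descendants, so the estate passes to Oleg's siblings and their issue per stirpes.
The estate is divided into 2 equal shares of 1/2 among Tadeusz, Agnieszka.
Tadeusz predeceased; the 1/2 allotted to Tadeusz's branch passes to Tadeusz's issue by representation.
The 1/2 is divided into 2 equal shares of 1/4 among Grzegorz, Radoslaw.
Grzegorz is living and takes 1/4.
Radoslaw is living and takes 1/4.
Agnieszka is living and takes 1/2.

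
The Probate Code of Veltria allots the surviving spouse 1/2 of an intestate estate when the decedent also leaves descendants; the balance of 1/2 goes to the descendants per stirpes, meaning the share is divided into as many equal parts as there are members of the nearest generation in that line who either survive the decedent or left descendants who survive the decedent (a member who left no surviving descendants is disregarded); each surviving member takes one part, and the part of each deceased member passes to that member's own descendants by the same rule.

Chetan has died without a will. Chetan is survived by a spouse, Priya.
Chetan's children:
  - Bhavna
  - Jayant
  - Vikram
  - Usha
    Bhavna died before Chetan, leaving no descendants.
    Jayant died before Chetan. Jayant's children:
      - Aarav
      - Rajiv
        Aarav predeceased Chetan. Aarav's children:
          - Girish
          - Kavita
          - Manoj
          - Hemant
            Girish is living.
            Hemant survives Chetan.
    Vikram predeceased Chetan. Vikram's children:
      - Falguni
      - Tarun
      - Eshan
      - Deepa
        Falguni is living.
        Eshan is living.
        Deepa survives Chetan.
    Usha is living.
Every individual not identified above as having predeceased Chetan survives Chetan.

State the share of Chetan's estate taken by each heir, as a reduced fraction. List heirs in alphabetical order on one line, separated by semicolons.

Deepa 1/24; Eshan 1/24; Falguni 1/24; Girish 1/48; Hemant 1/48; Kavita 1/48; Manoj 1/48; Priya 1/2; Rajiv 1/12; Tarun 1/24; Usha 1/6

Priya, as surviving spouse, takes 1/2.
The remaining 1/2 passes to Chetan's descendants per stirpes.
Bhavna left no surviving issue, so that branch lapses and is disregarded.
The 1/2 is divided into 3 equal shares of 1/6 among Jayant, Vikram, Usha.
Jayant predeceased; the 1/6 allotted to Jayant's branch passes to Jayant's issue by representation.
The 1/6 is divided into 2 equal shares of 1/12 among Aarav, Rajiv.
Aarav predeceased; the 1/12 allotted to Aarav's branch passes to Aarav's issue by representation.
The 1/12 is divided into 4 equal shares of 1/48 among Girish, Kavita, Manoj, Hemant.
Girish is living and takes 1/48.
Kavita is living and takes 1/48.
Manoj is living and takes 1/48.
Hemant is living and takes 1/48.
Rajiv is living and takes 1/12.
Vikram predeceased; the 1/6 allotted to Vikram's branch passes to Vikram's issue by representation.
The 1/6 is divided into 4 equal shares of 1/24 among Falguni, Tarun, Eshan, Deepa.
Falguni is living and takes 1/24.
Tarun is living and takes 1/24.
Eshan is living and takes 1/24.
Deepa is living and takes 1/24.
Usha is living and takes 1/6.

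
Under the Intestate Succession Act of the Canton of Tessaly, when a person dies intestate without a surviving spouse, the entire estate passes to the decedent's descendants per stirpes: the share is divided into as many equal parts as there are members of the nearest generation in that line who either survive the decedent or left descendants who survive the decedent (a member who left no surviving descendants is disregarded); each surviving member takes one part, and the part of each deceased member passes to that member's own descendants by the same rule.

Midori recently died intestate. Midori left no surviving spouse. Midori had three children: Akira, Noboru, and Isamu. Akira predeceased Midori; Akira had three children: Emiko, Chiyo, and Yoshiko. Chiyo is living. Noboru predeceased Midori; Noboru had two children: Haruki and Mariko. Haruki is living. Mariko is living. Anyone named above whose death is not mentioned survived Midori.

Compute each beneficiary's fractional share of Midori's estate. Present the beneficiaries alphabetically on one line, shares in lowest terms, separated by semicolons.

Chiyo 1/9; Emiko 1/9; Haruki 1/6; Isamu 1/3; Mariko 1/6; Yoshiko 1/9

There is no surviving spouse, so the entire estate passes to Midori's descendants per stirpes.
The estate is divided into 3 equal shares of 1/3 among Akira, Noboru, Isamu.
Akira predeceased; the 1/3 allotted to Akira's branch passes to Akira's issue by representation.
The 1/3 is divided into 3 equal shares of 1/9 among Emiko, Chiyo, Yoshiko.
Emiko is living and takes 1/9.
Chiyo is living and takes 1/9.
Yoshiko is living and takes 1/9.
Noboru predeceased; the 1/3 allotted to Noboru's branch passes to Noboru's issue by representation.
The 1/3 is divided into 2 equal shares of 1/6 among Haruki, Mariko.
Haruki is living and takes 1/6.
Mariko is living and takes 1/6.
Isamu is living and takes 1/3.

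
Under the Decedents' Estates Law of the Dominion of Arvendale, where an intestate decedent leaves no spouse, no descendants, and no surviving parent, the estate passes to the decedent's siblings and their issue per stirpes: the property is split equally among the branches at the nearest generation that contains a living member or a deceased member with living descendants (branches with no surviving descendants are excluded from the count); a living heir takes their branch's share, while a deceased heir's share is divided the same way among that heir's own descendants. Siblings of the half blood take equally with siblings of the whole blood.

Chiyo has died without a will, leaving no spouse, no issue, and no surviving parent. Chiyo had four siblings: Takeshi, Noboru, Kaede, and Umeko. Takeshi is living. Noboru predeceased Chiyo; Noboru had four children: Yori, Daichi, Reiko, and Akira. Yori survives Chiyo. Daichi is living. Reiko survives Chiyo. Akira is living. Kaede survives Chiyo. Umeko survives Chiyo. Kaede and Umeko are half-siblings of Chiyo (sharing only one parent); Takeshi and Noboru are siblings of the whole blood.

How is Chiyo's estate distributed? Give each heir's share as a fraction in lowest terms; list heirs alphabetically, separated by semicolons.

No spouse, descendants, or parent survives, so the estate passes to Chiyo's siblings per stirpes.
Half-blood and whole-blood siblings take equally under the stated rule.
The estate is divided into 4 equal shares of 1/4 among Takeshi, Noboru, Kaede, Umeko.
Takeshi is living and takes 1/4.
Noboru predeceased; the 1/4 allotted to Noboru's branch passes to Noboru's issue by representation.
The 1/4 is divided into 4 equal shares of 1/16 among Yori, Daichi, Reiko, Akira.
Yori is living and takes 1/16.
Daichi is living and takes 1/16.
Reiko is living and takes 1/16.
Akira is living and takes 1/16.
Kaede is living and takes 1/4.
Umeko is living and takes 1/4.

Akira 1/16; Daichi 1/16; Kaede 1/4; Reiko 1/16; Takeshi 1/4; Umeko 1/4; Yori 1/16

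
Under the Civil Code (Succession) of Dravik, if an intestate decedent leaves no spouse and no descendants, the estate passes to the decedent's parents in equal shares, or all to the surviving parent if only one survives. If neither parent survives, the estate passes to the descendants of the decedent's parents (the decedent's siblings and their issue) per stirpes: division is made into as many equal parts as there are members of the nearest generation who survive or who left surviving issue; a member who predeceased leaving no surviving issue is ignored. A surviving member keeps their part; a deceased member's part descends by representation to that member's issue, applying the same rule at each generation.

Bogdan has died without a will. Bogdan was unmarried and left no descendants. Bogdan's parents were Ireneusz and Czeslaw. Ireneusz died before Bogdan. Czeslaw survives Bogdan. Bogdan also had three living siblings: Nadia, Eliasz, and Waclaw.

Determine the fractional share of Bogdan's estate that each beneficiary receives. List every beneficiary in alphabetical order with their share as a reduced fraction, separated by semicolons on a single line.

Czeslaw 1

Only one parent, Czeslaw, survives, so Czeslaw takes the entire estate. The siblings take nothing because a surviving parent has priority.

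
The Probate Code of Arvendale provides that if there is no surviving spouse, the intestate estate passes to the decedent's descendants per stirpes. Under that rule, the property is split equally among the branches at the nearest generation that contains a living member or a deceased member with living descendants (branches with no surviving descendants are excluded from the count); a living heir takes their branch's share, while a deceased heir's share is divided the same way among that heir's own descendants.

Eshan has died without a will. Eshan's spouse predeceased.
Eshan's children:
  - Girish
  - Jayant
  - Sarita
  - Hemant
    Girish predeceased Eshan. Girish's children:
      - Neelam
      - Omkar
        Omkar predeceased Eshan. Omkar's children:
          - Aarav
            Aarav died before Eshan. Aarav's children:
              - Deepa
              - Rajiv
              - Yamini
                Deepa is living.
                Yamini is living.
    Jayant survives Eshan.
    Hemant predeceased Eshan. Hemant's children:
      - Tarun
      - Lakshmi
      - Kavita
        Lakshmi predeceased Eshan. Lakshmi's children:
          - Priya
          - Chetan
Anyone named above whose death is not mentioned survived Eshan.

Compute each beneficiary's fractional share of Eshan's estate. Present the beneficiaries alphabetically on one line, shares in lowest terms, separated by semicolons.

Chetan 1/24; Deepa 1/24; Jayant 1/4; Kavita 1/12; Neelam 1/8; Priya 1/24; Rajiv 1/24; Sarita 1/4; Tarun 1/12; Yamini 1/24

There is no surviving spouse, so the entire estate passes to Eshan's descendants per stirpes.
The estate is divided into 4 equal shares of 1/4 among Girish, Jayant, Sarita, Hemant.
Girish predeceased; the 1/4 allotted to Girish's branch passes to Girish's issue by representation.
The 1/4 is divided into 2 equal shares of 1/8 among Neelam, Omkar.
Neelam is living and takes 1/8.
Omkar predeceased; the 1/8 allotted to Omkar's branch passes to Omkar's issue by representation.
Aarav's line is the sole branch at this level, so the full 1/8 passes to Aarav's issue by representation.
The 1/8 is divided into 3 equal shares of 1/24 among Deepa, Rajiv, Yamini.
Deepa is living and takes 1/24.
Rajiv is living and takes 1/24.
Yamini is living and takes 1/24.
Jayant is living and takes 1/4.
Sarita is living and takes 1/4.
Hemant predeceased; the 1/4 allotted to Hemant's branch passes to Hemant's issue by representation.
The 1/4 is divided into 3 equal shares of 1/12 among Tarun, Lakshmi, Kavita.
Tarun is living and takes 1/12.
Lakshmi predeceased; the 1/12 allotted to Lakshmi's branch passes to Lakshmi's issue by representation.
The 1/12 is divided into 2 equal shares of 1/24 among Priya, Chetan.
Priya is living and takes 1/24.
Chetan is living and takes 1/24.
Kavita is living and takes 1/12.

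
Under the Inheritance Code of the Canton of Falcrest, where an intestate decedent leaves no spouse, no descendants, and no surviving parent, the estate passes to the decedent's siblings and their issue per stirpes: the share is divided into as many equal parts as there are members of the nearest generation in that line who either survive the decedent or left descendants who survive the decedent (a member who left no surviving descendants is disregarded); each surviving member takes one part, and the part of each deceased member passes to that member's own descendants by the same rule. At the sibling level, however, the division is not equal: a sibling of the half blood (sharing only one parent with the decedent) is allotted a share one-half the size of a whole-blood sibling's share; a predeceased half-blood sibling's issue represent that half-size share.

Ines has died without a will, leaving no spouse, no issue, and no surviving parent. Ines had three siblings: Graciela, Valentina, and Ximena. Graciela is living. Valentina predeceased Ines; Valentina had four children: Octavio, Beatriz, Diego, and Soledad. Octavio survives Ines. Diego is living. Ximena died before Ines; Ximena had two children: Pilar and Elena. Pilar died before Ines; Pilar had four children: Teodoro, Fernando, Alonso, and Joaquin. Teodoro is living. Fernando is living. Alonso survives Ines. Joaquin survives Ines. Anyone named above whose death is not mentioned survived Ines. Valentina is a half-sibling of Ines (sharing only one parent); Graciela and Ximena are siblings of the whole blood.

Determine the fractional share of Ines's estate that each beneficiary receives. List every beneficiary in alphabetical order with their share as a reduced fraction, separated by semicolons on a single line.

Alonso 1/20; Beatriz 1/20; Diego 1/20; Elena 1/5; Fernando 1/20; Graciela 2/5; Joaquin 1/20; Octavio 1/20; Soledad 1/20; Teodoro 1/20

No spouse, descendants, or parent survives, so the estate passes to Ines's siblings per stirpes.
Half-blood siblings count for one-half the weight of whole-blood siblings at the initial division.
Dividing 1 in proportion to weights (total weight 5/2): Graciela (weight 1) → 2/5; Valentina (weight 1/2) → 1/5; Ximena (weight 1) → 2/5.
Graciela is living and takes 2/5.
Valentina predeceased; the 1/5 allotted to Valentina's branch passes to Valentina's issue by representation.
The 1/5 is divided into 4 equal shares of 1/20 among Octavio, Beatriz, Diego, Soledad.
Octavio is living and takes 1/20.
Beatriz is living and takes 1/20.
Diego is living and takes 1/20.
Soledad is living and takes 1/20.
Ximena predeceased; the 2/5 allotted to Ximena's branch passes to Ximena's issue by representation.
The 2/5 is divided into 2 equal shares of 1/5 among Pilar, Elena.
Pilar predeceased; the 1/5 allotted to Pilar's branch passes to Pilar's issue by representation.
The 1/5 is divided into 4 equal shares of 1/20 among Teodoro, Fernando, Alonso, Joaquin.
Teodoro is living and takes 1/20.
Fernando is living and takes 1/20.
Alonso is living and takes 1/20.
Joaquin is living and takes 1/20.
Elena is living and takes 1/5.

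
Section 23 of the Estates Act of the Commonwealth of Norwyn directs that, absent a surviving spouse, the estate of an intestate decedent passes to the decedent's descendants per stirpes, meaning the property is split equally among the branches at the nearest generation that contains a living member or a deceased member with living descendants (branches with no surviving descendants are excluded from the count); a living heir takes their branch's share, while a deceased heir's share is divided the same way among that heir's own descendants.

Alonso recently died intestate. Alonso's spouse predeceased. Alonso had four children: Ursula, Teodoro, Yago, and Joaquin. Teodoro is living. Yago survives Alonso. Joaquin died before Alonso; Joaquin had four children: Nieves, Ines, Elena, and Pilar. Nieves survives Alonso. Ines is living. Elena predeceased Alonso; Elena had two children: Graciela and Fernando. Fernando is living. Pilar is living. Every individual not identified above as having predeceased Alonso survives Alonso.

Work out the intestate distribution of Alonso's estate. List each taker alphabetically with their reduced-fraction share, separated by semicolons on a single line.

Fernando 1/32; Graciela 1/32; Ines 1/16; Nieves 1/16; Pilar 1/16; Teodoro 1/4; Ursula 1/4; Yago 1/4

There is no surviving spouse, so the entire estate passes to Alonso's descendants per stirpes.
The estate is divided into 4 equal shares of 1/4 among Ursula, Teodoro, Yago, Joaquin.
Ursula is living and takes 1/4.
Teodoro is living and takes 1/4.
Yago is living and takes 1/4.
Joaquin predeceased; the 1/4 allotted to Joaquin's branch passes to Joaquin's issue by representation.
The 1/4 is divided into 4 equal shares of 1/16 among Nieves, Ines, Elena, Pilar.
Nieves is living and takes 1/16.
Ines is living and takes 1/16.
Elena predeceased; the 1/16 allotted to Elena's branch passes to Elena's issue by representation.
The 1/16 is divided into 2 equal shares of 1/32 among Graciela, Fernando.
Graciela is living and takes 1/32.
Fernando is living and takes 1/32.
Pilar is living and takes 1/16.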